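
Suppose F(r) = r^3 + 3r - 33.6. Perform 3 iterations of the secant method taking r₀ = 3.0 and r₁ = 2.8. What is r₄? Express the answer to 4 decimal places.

F(3.0) = 2.400000, F(2.8) = -3.248000
r₂ = 2.800000 − (-3.248000)·(2.800000 − 3.000000) / (-3.248000 − 2.400000) = 2.800000 − (0.649600)/(-5.648000) = 2.915014
F(2.915014) = -0.085186
r₃ = 2.915014 − (-0.085186)·(2.915014 − 2.800000) / (-0.085186 − (-3.248000)) = 2.915014 − (-0.009798)/(3.162814) = 2.918112
F(2.918112) = 0.003159
r₄ = 2.918112 − 0.003159·(2.918112 − 2.915014) / (0.003159 − (-0.085186)) = 2.918112 − (0.000010)/(0.088344) = 2.918001

2.9180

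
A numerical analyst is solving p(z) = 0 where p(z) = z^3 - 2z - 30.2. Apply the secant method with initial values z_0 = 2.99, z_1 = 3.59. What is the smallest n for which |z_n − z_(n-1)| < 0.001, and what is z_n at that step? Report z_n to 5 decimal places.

p(2.99) = -9.4491010, p(3.59) = 8.8882790
z_2 = 3.5900000 − 8.8882790·(0.6000000)/(18.3373800) = 3.2991751;  |Δ| = 0.2908249
p(3.2991751) = -0.8882941
z_3 = 3.2991751 − (-0.8882941)·(-0.2908249)/(-9.7765731) = 3.3255993;  |Δ| = 0.0264242
p(3.3255993) = -0.0713663
z_4 = 3.3255993 − (-0.0713663)·(0.0264242)/(0.8169278) = 3.3279077;  |Δ| = 0.0023084
p(3.3279077) = 0.0006601
z_5 = 3.3279077 − 0.0006601·(0.0023084)/(0.0720264) = 3.3278865;  |Δ| = 0.0000212
|z_5 − z_4| = 0.0000212 < 0.001

n = 5, z_n = 3.32789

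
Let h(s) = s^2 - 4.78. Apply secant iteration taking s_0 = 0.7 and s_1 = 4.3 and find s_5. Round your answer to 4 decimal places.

2.1841

h(0.7) = -4.290000, h(4.3) = 13.710000
s_2 = 4.300000 − 13.710000·(4.300000 − 0.700000) / (13.710000 − (-4.290000)) = 4.300000 − (49.356000)/(18.000000) = 1.558000
h(1.558000) = -2.352636
s_3 = 1.558000 − (-2.352636)·(1.558000 − 4.300000) / (-2.352636 − 13.710000) = 1.558000 − (6.450928)/(-16.062636) = 1.959611
h(1.959611) = -0.939926
s_4 = 1.959611 − (-0.939926)·(1.959611 − 1.558000) / (-0.939926 − (-2.352636)) = 1.959611 − (-0.377484)/(1.412710) = 2.226816
h(2.226816) = 0.178712
s_5 = 2.226816 − 0.178712·(2.226816 − 1.959611) / (0.178712 − (-0.939926)) = 2.226816 − (0.047753)/(1.118637) = 2.184128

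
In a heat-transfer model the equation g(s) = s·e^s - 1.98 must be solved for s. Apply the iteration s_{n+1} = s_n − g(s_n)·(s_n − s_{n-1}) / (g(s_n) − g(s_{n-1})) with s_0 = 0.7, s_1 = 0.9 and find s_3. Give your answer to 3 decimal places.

g(0.7) = -0.57037, g(0.9) = 0.23364
s_2 = 0.90000 − 0.23364·(0.90000 − 0.70000) / (0.23364 − (-0.57037)) = 0.90000 − (0.04673)/(0.80402) = 0.84188
g(0.84188) = -0.02622
s_3 = 0.84188 − (-0.02622)·(0.84188 − 0.90000) / (-0.02622 − 0.23364) = 0.84188 − (0.00152)/(-0.25987) = 0.84775

0.848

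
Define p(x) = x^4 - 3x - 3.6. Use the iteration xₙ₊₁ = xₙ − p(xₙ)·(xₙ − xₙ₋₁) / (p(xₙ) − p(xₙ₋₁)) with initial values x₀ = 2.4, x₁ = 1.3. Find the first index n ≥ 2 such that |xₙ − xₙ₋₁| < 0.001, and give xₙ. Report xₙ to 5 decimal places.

p(2.4) = 22.3776000, p(1.3) = -4.6439000
x₂ = 1.3000000 − (-4.6439000)·(-1.1000000)/(-27.0215000) = 1.4890454;  |Δ| = 0.1890454
p(1.4890454) = -3.1509112
x₃ = 1.4890454 − (-3.1509112)·(0.1890454)/(1.4929888) = 1.8880204;  |Δ| = 0.3989750
p(1.8880204) = 3.4424624
x₄ = 1.8880204 − 3.4424624·(0.3989750)/(6.5933737) = 1.6797118;  |Δ| = 0.2083086
p(1.6797118) = -0.6786583
x₅ = 1.6797118 − (-0.6786583)·(-0.2083086)/(-4.1211208) = 1.7140157;  |Δ| = 0.0343039
p(1.7140157) = -0.1110860
x₆ = 1.7140157 − (-0.1110860)·(0.0343039)/(0.5675723) = 1.7207297;  |Δ| = 0.0067140
p(1.7207297) = 0.0048026
x₇ = 1.7207297 − 0.0048026·(0.0067140)/(0.1158886) = 1.7204514;  |Δ| = 0.0002782
|x₇ − x₆| = 0.0002782 < 0.001

n = 7, xₙ = 1.72045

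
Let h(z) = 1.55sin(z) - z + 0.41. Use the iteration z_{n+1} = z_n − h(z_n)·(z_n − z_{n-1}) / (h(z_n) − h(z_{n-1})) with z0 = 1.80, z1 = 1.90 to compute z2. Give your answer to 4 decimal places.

1.8837

h(1.80) = 0.119464, h(1.90) = -0.023235
z2 = 1.900000 − (-0.023235)·(1.900000 − 1.800000) / (-0.023235 − 0.119464) = 1.900000 − (-0.002323)/(-0.142699) = 1.883718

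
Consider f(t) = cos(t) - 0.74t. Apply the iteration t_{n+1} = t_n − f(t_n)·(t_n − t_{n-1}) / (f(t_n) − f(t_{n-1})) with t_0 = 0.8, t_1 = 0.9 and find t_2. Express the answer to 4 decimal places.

0.8702

f(0.8) = 0.104707, f(0.9) = -0.044390
t_2 = 0.900000 − (-0.044390)·(0.900000 − 0.800000) / (-0.044390 − 0.104707) = 0.900000 − (-0.004439)/(-0.149097) = 0.870227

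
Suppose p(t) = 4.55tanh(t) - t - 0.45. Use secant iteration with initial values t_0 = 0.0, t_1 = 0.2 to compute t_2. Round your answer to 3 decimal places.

0.129

p(0.0) = -0.45000, p(0.2) = 0.24806
t_2 = 0.20000 − 0.24806·(0.20000 − 0.00000) / (0.24806 − (-0.45000)) = 0.20000 − (0.04961)/(0.69806) = 0.12893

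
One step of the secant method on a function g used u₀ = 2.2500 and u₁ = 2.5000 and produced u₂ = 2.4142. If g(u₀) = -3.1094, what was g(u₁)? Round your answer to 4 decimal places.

1.6248

The secant line through (2.2500, -3.1094) and (2.5000, g(u₁)) crosses zero at u₂ = 2.4142.
So (2.2500, -3.1094), (2.5000, g(u₁)), (2.4142, 0) are collinear:
g(u₁) = -3.1094 · (2.5000 − 2.4142) / (2.2500 − 2.4142) = -3.1094 · (0.085800)/(-0.164200) = 1.624766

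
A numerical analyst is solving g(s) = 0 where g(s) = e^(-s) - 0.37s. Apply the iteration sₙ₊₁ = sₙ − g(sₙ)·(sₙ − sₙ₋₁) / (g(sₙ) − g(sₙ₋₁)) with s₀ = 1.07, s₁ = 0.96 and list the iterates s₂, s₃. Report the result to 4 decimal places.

0.9978, 0.9971

g(1.07) = -0.052891, g(0.96) = 0.027693
s₂ = 0.960000 − 0.027693·(0.960000 − 1.070000) / (0.027693 − (-0.052891)) = 0.960000 − (-0.003046)/(0.080584) = 0.997802
g(0.997802) = -0.000498
s₃ = 0.997802 − (-0.000498)·(0.997802 − 0.960000) / (-0.000498 − 0.027693) = 0.997802 − (-0.000019)/(-0.028190) = 0.997134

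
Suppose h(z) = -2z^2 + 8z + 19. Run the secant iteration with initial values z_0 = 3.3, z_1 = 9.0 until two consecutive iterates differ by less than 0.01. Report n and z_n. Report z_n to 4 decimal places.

n = 6, z_n = 5.6742

h(3.3) = 23.620000, h(9.0) = -71.000000
z_2 = 9.000000 − (-71.000000)·(5.700000)/(-94.620000) = 4.722892;  |Δ| = 4.277108
h(4.722892) = 12.171723
z_3 = 4.722892 − 12.171723·(-4.277108)/(83.171723) = 5.348823;  |Δ| = 0.625931
h(5.348823) = 4.570772
z_4 = 5.348823 − 4.570772·(0.625931)/(-7.600951) = 5.725222;  |Δ| = 0.376399
h(5.725222) = -0.754552
z_5 = 5.725222 − (-0.754552)·(0.376399)/(-5.325323) = 5.671889;  |Δ| = 0.053332
h(5.671889) = 0.034460
z_6 = 5.671889 − 0.034460·(-0.053332)/(0.789011) = 5.674218;  |Δ| = 0.002329
|z_6 − z_5| = 0.002329 < 0.01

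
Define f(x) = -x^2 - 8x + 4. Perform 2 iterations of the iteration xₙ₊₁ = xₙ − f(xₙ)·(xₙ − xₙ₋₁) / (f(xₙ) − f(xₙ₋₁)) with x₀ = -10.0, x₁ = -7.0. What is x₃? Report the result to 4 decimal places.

-8.5231

f(-10.0) = -16.000000, f(-7.0) = 11.000000
x₂ = -7.000000 − 11.000000·(-7.000000 − (-10.000000)) / (11.000000 − (-16.000000)) = -7.000000 − (33.000000)/(27.000000) = -8.222222
f(-8.222222) = 2.172840
x₃ = -8.222222 − 2.172840·(-8.222222 − (-7.000000)) / (2.172840 − 11.000000) = -8.222222 − (-2.655693)/(-8.827160) = -8.523077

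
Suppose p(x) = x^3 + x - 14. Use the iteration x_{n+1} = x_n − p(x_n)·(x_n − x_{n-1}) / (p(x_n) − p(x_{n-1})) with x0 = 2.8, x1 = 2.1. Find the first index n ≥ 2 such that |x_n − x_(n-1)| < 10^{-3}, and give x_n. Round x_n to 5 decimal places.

n = 5, x_n = 2.27200

p(2.8) = 10.7520000, p(2.1) = -2.6390000
x2 = 2.1000000 − (-2.6390000)·(-0.7000000)/(-13.3910000) = 2.2379509;  |Δ| = 0.1379509
p(2.2379509) = -0.5534422
x3 = 2.2379509 − (-0.5534422)·(0.1379509)/(2.0855578) = 2.2745587;  |Δ| = 0.0366079
p(2.2745587) = 0.0422554
x4 = 2.2745587 − 0.0422554·(0.0366079)/(0.5956976) = 2.2719620;  |Δ| = 0.0025968
p(2.2719620) = -0.0005992
x5 = 2.2719620 − (-0.0005992)·(-0.0025968)/(-0.0428546) = 2.2719983;  |Δ| = 0.0000363
|x5 − x4| = 0.0000363 < 10^{-3}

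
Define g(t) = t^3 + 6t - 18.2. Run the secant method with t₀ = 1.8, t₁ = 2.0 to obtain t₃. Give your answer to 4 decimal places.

g(1.8) = -1.568000, g(2.0) = 1.800000
t₂ = 2.000000 − 1.800000·(2.000000 − 1.800000) / (1.800000 − (-1.568000)) = 2.000000 − (0.360000)/(3.368000) = 1.893112
g(1.893112) = -0.056661
t₃ = 1.893112 − (-0.056661)·(1.893112 − 2.000000) / (-0.056661 − 1.800000) = 1.893112 − (0.006056)/(-1.856661) = 1.896374

1.8964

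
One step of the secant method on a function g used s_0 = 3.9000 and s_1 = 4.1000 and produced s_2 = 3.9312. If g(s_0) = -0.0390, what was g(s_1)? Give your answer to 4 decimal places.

The secant line through (3.9000, -0.0390) and (4.1000, g(s_1)) crosses zero at s_2 = 3.9312.
So (3.9000, -0.0390), (4.1000, g(s_1)), (3.9312, 0) are collinear:
g(s_1) = -0.0390 · (4.1000 − 3.9312) / (3.9000 − 3.9312) = -0.0390 · (0.168800)/(-0.031200) = 0.211000

0.2110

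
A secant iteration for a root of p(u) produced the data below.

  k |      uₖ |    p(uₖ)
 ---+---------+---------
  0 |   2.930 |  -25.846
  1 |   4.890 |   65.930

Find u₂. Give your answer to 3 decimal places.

3.482

u₂ = 4.890 − 65.930·(4.890 − 2.930) / (65.930 − (-25.846))
   = 4.890 − (129.22280)/(91.77600) = 3.48198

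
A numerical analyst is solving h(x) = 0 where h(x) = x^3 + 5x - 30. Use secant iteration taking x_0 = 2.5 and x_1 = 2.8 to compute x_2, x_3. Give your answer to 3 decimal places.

h(2.5) = -1.87500, h(2.8) = 5.95200
x_2 = 2.80000 − 5.95200·(2.80000 − 2.50000) / (5.95200 − (-1.87500)) = 2.80000 − (1.78560)/(7.82700) = 2.57187
h(2.57187) = -0.12906
x_3 = 2.57187 − (-0.12906)·(2.57187 − 2.80000) / (-0.12906 − 5.95200) = 2.57187 − (0.02944)/(-6.08106) = 2.57671

2.572, 2.577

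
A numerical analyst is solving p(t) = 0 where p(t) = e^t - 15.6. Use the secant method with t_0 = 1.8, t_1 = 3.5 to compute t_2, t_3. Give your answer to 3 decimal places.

p(1.8) = -9.55035, p(3.5) = 17.51545
t_2 = 3.50000 − 17.51545·(3.50000 − 1.80000) / (17.51545 − (-9.55035)) = 3.50000 − (29.77627)/(27.06580) = 2.39986
p(2.39986) = -4.57841
t_3 = 2.39986 − (-4.57841)·(2.39986 − 3.50000) / (-4.57841 − 17.51545) = 2.39986 − (5.03690)/(-22.09386) = 2.62783

2.400, 2.628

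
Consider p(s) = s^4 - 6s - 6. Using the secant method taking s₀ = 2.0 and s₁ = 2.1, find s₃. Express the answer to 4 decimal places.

2.0720

p(2.0) = -2.000000, p(2.1) = 0.848100
s₂ = 2.100000 − 0.848100·(2.100000 − 2.000000) / (0.848100 − (-2.000000)) = 2.100000 − (0.084810)/(2.848100) = 2.070222
p(2.070222) = -0.053079
s₃ = 2.070222 − (-0.053079)·(2.070222 − 2.100000) / (-0.053079 − 0.848100) = 2.070222 − (0.001581)/(-0.901179) = 2.071976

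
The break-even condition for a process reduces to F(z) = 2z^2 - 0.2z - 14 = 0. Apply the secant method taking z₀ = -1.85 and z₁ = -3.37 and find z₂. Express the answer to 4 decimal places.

F(-1.85) = -6.785000, F(-3.37) = 9.387800
z₂ = -3.370000 − 9.387800·(-3.370000 − (-1.850000)) / (9.387800 − (-6.785000)) = -3.370000 − (-14.269456)/(16.172800) = -2.487688

-2.4877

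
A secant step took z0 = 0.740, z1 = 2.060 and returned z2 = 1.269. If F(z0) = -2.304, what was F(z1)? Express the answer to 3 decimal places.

3.445

The secant line through (0.740, -2.304) and (2.060, F(z1)) crosses zero at z2 = 1.269.
So (0.740, -2.304), (2.060, F(z1)), (1.269, 0) are collinear:
F(z1) = -2.304 · (2.060 − 1.269) / (0.740 − 1.269) = -2.304 · (0.79100)/(-0.52900) = 3.44511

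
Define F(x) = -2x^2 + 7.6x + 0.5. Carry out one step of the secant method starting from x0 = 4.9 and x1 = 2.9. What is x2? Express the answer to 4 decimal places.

3.6150

F(4.9) = -10.280000, F(2.9) = 5.720000
x2 = 2.900000 − 5.720000·(2.900000 − 4.900000) / (5.720000 − (-10.280000)) = 2.900000 − (-11.440000)/(16.000000) = 3.615000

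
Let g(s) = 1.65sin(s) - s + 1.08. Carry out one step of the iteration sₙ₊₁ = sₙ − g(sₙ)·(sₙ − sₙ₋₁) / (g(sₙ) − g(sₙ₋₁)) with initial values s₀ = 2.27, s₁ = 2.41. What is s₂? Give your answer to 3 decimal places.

g(2.27) = 0.07284, g(2.41) = -0.22771
s₂ = 2.41000 − (-0.22771)·(2.41000 − 2.27000) / (-0.22771 − 0.07284) = 2.41000 − (-0.03188)/(-0.30054) = 2.30393

2.304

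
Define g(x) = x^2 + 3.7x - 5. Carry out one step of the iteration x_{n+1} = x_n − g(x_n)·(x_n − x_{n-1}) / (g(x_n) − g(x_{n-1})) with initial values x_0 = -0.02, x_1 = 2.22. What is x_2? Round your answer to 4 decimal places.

g(-0.02) = -5.073600, g(2.22) = 8.142400
x_2 = 2.220000 − 8.142400·(2.220000 − (-0.020000)) / (8.142400 − (-5.073600)) = 2.220000 − (18.238976)/(13.216000) = 0.839932

0.8399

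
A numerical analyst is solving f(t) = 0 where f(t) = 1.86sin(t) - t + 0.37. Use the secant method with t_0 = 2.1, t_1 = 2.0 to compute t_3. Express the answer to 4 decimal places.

f(2.1) = -0.124431, f(2.0) = 0.061293
t_2 = 2.000000 − 0.061293·(2.000000 − 2.100000) / (0.061293 − (-0.124431)) = 2.000000 − (-0.006129)/(0.185724) = 2.033002
f(2.033002) = 0.001830
t_3 = 2.033002 − 0.001830·(2.033002 − 2.000000) / (0.001830 − 0.061293) = 2.033002 − (0.000060)/(-0.059464) = 2.034018

2.0340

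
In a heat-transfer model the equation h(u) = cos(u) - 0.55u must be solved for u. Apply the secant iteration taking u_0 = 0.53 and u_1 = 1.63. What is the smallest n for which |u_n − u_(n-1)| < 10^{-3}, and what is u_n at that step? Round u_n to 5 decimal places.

n = 5, u_n = 0.99302

h(0.53) = 0.5713071, h(1.63) = -0.9556691
u_2 = 1.6300000 − (-0.9556691)·(1.1000000)/(-1.5269762) = 0.9415570;  |Δ| = 0.6884430
h(0.9415570) = 0.0706735
u_3 = 0.9415570 − 0.0706735·(-0.6884430)/(1.0263426) = 0.9889629;  |Δ| = 0.0474059
h(0.9889629) = 0.0056270
u_4 = 0.9889629 − 0.0056270·(0.0474059)/(-0.0650466) = 0.9930639;  |Δ| = 0.0041009
h(0.9930639) = -0.0000593
u_5 = 0.9930639 − (-0.0000593)·(0.0041009)/(-0.0056863) = 0.9930211;  |Δ| = 0.0000428
|u_5 − u_4| = 0.0000428 < 10^{-3}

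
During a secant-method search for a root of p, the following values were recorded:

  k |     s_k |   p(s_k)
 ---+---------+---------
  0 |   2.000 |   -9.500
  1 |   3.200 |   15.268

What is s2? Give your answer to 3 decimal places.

2.460

s2 = 3.200 − 15.268·(3.200 − 2.000) / (15.268 − (-9.500))
   = 3.200 − (18.32160)/(24.76800) = 2.46027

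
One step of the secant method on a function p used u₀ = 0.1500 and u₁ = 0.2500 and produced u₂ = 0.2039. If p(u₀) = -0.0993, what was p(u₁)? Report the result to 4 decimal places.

The secant line through (0.1500, -0.0993) and (0.2500, p(u₁)) crosses zero at u₂ = 0.2039.
So (0.1500, -0.0993), (0.2500, p(u₁)), (0.2039, 0) are collinear:
p(u₁) = -0.0993 · (0.2500 − 0.2039) / (0.1500 − 0.2039) = -0.0993 · (0.046100)/(-0.053900) = 0.084930

0.0849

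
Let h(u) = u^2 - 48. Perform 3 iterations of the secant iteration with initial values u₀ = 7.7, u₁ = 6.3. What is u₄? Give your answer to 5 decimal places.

6.92820

h(7.7) = 11.2900000, h(6.3) = -8.3100000
u₂ = 6.3000000 − (-8.3100000)·(6.3000000 − 7.7000000) / (-8.3100000 − 11.2900000) = 6.3000000 − (11.6340000)/(-19.6000000) = 6.8935714
h(6.8935714) = -0.4786730
u₃ = 6.8935714 − (-0.4786730)·(6.8935714 − 6.3000000) / (-0.4786730 − (-8.3100000)) = 6.8935714 − (-0.2841266)/(7.8313270) = 6.9298522
h(6.9298522) = 0.0228515
u₄ = 6.9298522 − 0.0228515·(6.9298522 − 6.8935714) / (0.0228515 − (-0.4786730)) = 6.9298522 − (0.0008291)/(0.5015245) = 6.9281991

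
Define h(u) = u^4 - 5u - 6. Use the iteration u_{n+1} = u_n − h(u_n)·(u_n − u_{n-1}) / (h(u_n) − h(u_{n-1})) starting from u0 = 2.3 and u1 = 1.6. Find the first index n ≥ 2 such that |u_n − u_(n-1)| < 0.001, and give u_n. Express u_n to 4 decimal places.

h(2.3) = 10.484100, h(1.6) = -7.446400
u2 = 1.600000 − (-7.446400)·(-0.700000)/(-17.930500) = 1.890705;  |Δ| = 0.290705
h(1.890705) = -2.674585
u3 = 1.890705 − (-2.674585)·(0.290705)/(4.771815) = 2.053644;  |Δ| = 0.162939
h(2.053644) = 1.518682
u4 = 2.053644 − 1.518682·(0.162939)/(4.193267) = 1.994632;  |Δ| = 0.059012
h(1.994632) = -0.144253
u5 = 1.994632 − (-0.144253)·(-0.059012)/(-1.662936) = 1.999751;  |Δ| = 0.005119
h(1.999751) = -0.006728
u6 = 1.999751 − (-0.006728)·(0.005119)/(0.137525) = 2.000001;  |Δ| = 0.000250
|u6 − u5| = 0.000250 < 0.001

n = 6, u_n = 2.0000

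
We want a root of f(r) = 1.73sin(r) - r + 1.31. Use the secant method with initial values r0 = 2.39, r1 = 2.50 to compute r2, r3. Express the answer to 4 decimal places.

2.4335, 2.4342

f(2.39) = 0.101250, f(2.50) = -0.154643
r2 = 2.500000 − (-0.154643)·(2.500000 − 2.390000) / (-0.154643 − 0.101250) = 2.500000 − (-0.017011)/(-0.255893) = 2.433524
f(2.433524) = 0.001613
r3 = 2.433524 − 0.001613·(2.433524 − 2.500000) / (0.001613 − (-0.154643)) = 2.433524 − (-0.000107)/(0.156256) = 2.434210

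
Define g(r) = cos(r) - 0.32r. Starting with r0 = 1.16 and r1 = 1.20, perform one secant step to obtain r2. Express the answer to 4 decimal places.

1.1826

g(1.16) = 0.028140, g(1.20) = -0.021642
r2 = 1.200000 − (-0.021642)·(1.200000 − 1.160000) / (-0.021642 − 0.028140) = 1.200000 − (-0.000866)/(-0.049782) = 1.182610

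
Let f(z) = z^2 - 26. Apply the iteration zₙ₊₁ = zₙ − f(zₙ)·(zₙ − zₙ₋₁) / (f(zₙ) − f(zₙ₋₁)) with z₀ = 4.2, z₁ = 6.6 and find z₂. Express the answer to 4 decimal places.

4.9741

f(4.2) = -8.360000, f(6.6) = 17.560000
z₂ = 6.600000 − 17.560000·(6.600000 − 4.200000) / (17.560000 − (-8.360000)) = 6.600000 − (42.144000)/(25.920000) = 4.974074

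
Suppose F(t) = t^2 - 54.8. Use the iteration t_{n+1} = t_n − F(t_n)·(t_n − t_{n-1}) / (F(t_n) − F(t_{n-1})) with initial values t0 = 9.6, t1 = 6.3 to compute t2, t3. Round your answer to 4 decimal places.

F(9.6) = 37.360000, F(6.3) = -15.110000
t2 = 6.300000 − (-15.110000)·(6.300000 − 9.600000) / (-15.110000 − 37.360000) = 6.300000 − (49.863000)/(-52.470000) = 7.250314
F(7.250314) = -2.232940
t3 = 7.250314 − (-2.232940)·(7.250314 − 6.300000) / (-2.232940 − (-15.110000)) = 7.250314 − (-2.121995)/(12.877060) = 7.415103

7.2503, 7.4151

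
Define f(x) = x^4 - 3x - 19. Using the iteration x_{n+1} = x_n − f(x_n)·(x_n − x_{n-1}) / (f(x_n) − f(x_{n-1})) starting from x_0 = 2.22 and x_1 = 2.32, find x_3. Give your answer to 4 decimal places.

f(2.22) = -1.370873, f(2.32) = 3.010230
x_2 = 2.320000 − 3.010230·(2.320000 − 2.220000) / (3.010230 − (-1.370873)) = 2.320000 − (0.301023)/(4.381103) = 2.251291
f(2.251291) = -0.066112
x_3 = 2.251291 − (-0.066112)·(2.251291 − 2.320000) / (-0.066112 − 3.010230) = 2.251291 − (0.004543)/(-3.076342) = 2.252767

2.2528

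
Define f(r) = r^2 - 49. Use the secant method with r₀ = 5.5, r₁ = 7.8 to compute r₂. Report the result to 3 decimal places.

6.910

f(5.5) = -18.75000, f(7.8) = 11.84000
r₂ = 7.80000 − 11.84000·(7.80000 − 5.50000) / (11.84000 − (-18.75000)) = 7.80000 − (27.23200)/(30.59000) = 6.90977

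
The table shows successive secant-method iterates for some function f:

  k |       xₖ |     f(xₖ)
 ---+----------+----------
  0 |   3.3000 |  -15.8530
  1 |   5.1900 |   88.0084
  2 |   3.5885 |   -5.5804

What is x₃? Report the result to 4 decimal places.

3.6840

x₃ = 3.5885 − (-5.5804)·(3.5885 − 5.1900) / (-5.5804 − 88.0084)
   = 3.5885 − (8.937011)/(-93.588800) = 3.683992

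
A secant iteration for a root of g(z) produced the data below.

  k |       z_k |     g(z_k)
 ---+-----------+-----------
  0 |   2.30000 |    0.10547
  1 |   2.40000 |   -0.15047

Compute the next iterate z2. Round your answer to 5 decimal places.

2.34121

z2 = 2.40000 − (-0.15047)·(2.40000 − 2.30000) / (-0.15047 − 0.10547)
   = 2.40000 − (-0.0150470)/(-0.2559400) = 2.3412089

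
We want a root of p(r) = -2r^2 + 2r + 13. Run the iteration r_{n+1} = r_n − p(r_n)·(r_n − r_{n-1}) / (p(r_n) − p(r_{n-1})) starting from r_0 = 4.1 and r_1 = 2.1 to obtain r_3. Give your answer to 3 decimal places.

3.146

p(4.1) = -12.42000, p(2.1) = 8.38000
r_2 = 2.10000 − 8.38000·(2.10000 − 4.10000) / (8.38000 − (-12.42000)) = 2.10000 − (-16.76000)/(20.80000) = 2.90577
p(2.90577) = 1.92455
r_3 = 2.90577 − 1.92455·(2.90577 − 2.10000) / (1.92455 − 8.38000) = 2.90577 − (1.55074)/(-6.45545) = 3.14599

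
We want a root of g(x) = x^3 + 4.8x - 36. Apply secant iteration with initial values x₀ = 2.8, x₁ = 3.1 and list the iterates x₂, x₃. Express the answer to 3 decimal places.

2.820, 2.821

g(2.8) = -0.60800, g(3.1) = 8.67100
x₂ = 3.10000 − 8.67100·(3.10000 − 2.80000) / (8.67100 − (-0.60800)) = 3.10000 − (2.60130)/(9.27900) = 2.81966
g(2.81966) = -0.04805
x₃ = 2.81966 − (-0.04805)·(2.81966 − 3.10000) / (-0.04805 − 8.67100) = 2.81966 − (0.01347)/(-8.71905) = 2.82120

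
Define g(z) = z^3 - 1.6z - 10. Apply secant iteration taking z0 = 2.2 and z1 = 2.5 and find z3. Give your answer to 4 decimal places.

2.4006

g(2.2) = -2.872000, g(2.5) = 1.625000
z2 = 2.500000 − 1.625000·(2.500000 − 2.200000) / (1.625000 − (-2.872000)) = 2.500000 − (0.487500)/(4.497000) = 2.391594
g(2.391594) = -0.147292
z3 = 2.391594 − (-0.147292)·(2.391594 − 2.500000) / (-0.147292 − 1.625000) = 2.391594 − (0.015967)/(-1.772292) = 2.400604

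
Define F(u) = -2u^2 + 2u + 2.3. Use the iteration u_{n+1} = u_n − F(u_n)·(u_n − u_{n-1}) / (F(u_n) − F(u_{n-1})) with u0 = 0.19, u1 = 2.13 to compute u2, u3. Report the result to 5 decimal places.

1.17780, 1.58537

F(0.19) = 2.6078000, F(2.13) = -2.5138000
u2 = 2.1300000 − (-2.5138000)·(2.1300000 − 0.1900000) / (-2.5138000 − 2.6078000) = 2.1300000 − (-4.8767720)/(-5.1216000) = 1.1778030
F(1.1778030) = 1.8811661
u3 = 1.1778030 − 1.8811661·(1.1778030 − 2.1300000) / (1.8811661 − (-2.5138000)) = 1.1778030 − (-1.7912407)/(4.3949661) = 1.5853695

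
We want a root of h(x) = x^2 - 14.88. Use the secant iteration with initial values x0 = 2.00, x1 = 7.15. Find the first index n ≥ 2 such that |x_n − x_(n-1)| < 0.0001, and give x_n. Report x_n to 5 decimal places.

h(2.00) = -10.8800000, h(7.15) = 36.2425000
x2 = 7.1500000 − 36.2425000·(5.1500000)/(47.1225000) = 3.1890710;  |Δ| = 3.9609290
h(3.1890710) = -4.7098259
x3 = 3.1890710 − (-4.7098259)·(-3.9609290)/(-40.9523259) = 3.6446077;  |Δ| = 0.4555367
h(3.6446077) = -1.5968347
x4 = 3.6446077 − (-1.5968347)·(0.4555367)/(3.1129912) = 3.8782790;  |Δ| = 0.2336713
h(3.8782790) = 0.1610481
x5 = 3.8782790 − 0.1610481·(0.2336713)/(1.7578828) = 3.8568713;  |Δ| = 0.0214078
h(3.8568713) = -0.0045441
x6 = 3.8568713 − (-0.0045441)·(-0.0214078)/(-0.1655922) = 3.8574587;  |Δ| = 0.0005875
h(3.8574587) = -0.0000122
x7 = 3.8574587 − (-0.0000122)·(0.0005875)/(0.0045319) = 3.8574603;  |Δ| = 0.0000016
|x7 − x6| = 0.0000016 < 0.0001

n = 7, x_n = 3.85746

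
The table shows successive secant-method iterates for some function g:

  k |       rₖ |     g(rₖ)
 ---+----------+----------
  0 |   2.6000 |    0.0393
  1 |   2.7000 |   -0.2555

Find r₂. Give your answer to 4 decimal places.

r₂ = 2.7000 − (-0.2555)·(2.7000 − 2.6000) / (-0.2555 − 0.0393)
   = 2.7000 − (-0.025550)/(-0.294800) = 2.613331

2.6133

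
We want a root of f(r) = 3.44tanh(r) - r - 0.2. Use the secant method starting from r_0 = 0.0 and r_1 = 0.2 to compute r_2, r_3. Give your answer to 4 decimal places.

0.0835, 0.0822

f(0.0) = -0.200000, f(0.2) = 0.278971
r_2 = 0.200000 − 0.278971·(0.200000 − 0.000000) / (0.278971 − (-0.200000)) = 0.200000 − (0.055794)/(0.478971) = 0.083512
f(0.083512) = 0.003104
r_3 = 0.083512 − 0.003104·(0.083512 − 0.200000) / (0.003104 − 0.278971) = 0.083512 − (-0.000362)/(-0.275867) = 0.082202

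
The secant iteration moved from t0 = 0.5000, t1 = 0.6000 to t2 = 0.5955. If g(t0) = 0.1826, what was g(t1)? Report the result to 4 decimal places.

The secant line through (0.5000, 0.1826) and (0.6000, g(t1)) crosses zero at t2 = 0.5955.
So (0.5000, 0.1826), (0.6000, g(t1)), (0.5955, 0) are collinear:
g(t1) = 0.1826 · (0.6000 − 0.5955) / (0.5000 − 0.5955) = 0.1826 · (0.004500)/(-0.095500) = -0.008604

-0.0086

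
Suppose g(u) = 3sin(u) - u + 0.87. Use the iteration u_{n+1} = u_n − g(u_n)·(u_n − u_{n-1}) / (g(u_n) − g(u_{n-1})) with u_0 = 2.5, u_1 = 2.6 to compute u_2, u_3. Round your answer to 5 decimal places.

g(2.5) = 0.1654164, g(2.6) = -0.1834959
u_2 = 2.6000000 − (-0.1834959)·(2.6000000 − 2.5000000) / (-0.1834959 − 0.1654164) = 2.6000000 − (-0.0183496)/(-0.3489123) = 2.5474092
g(2.5474092) = 0.0020879
u_3 = 2.5474092 − 0.0020879·(2.5474092 − 2.6000000) / (0.0020879 − (-0.1834959)) = 2.5474092 − (-0.0001098)/(0.1855838) = 2.5480009

2.54741, 2.54800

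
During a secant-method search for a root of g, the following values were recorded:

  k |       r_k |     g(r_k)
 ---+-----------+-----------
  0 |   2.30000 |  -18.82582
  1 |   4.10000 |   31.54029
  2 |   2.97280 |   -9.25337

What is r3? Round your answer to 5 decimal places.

r3 = 2.97280 − (-9.25337)·(2.97280 − 4.10000) / (-9.25337 − 31.54029)
   = 2.97280 − (10.4303987)/(-40.7936600) = 3.2284868

3.22849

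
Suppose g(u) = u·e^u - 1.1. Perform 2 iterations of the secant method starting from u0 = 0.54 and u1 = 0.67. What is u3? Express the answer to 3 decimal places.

g(0.54) = -0.17336, g(0.67) = 0.20934
u2 = 0.67000 − 0.20934·(0.67000 − 0.54000) / (0.20934 − (-0.17336)) = 0.67000 − (0.02721)/(0.38270) = 0.59889
g(0.59889) = -0.00997
u3 = 0.59889 − (-0.00997)·(0.59889 − 0.67000) / (-0.00997 − 0.20934) = 0.59889 − (0.00071)/(-0.21931) = 0.60212

0.602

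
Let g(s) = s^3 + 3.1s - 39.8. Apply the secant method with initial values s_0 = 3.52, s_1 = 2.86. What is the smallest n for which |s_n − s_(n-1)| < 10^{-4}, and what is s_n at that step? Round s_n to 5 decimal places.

n = 5, s_n = 3.11245

g(3.52) = 14.7262080, g(2.86) = -7.5403440
s_2 = 2.8600000 − (-7.5403440)·(-0.6600000)/(-22.2665520) = 3.0835024;  |Δ| = 0.2235024
g(3.0835024) = -0.9232428
s_3 = 3.0835024 − (-0.9232428)·(0.2235024)/(6.6171012) = 3.1146863;  |Δ| = 0.0311839
g(3.1146863) = 0.0719411
s_4 = 3.1146863 − 0.0719411·(0.0311839)/(0.9951839) = 3.1124320;  |Δ| = 0.0022543
g(3.1124320) = -0.0006072
s_5 = 3.1124320 − (-0.0006072)·(-0.0022543)/(-0.0725483) = 3.1124509;  |Δ| = 0.0000189
|s_5 − s_4| = 0.0000189 < 10^{-4}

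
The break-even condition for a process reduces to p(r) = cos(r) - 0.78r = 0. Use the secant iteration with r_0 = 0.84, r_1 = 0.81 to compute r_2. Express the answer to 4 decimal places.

p(0.84) = 0.012263, p(0.81) = 0.057698
r_2 = 0.810000 − 0.057698·(0.810000 − 0.840000) / (0.057698 − 0.012263) = 0.810000 − (-0.001731)/(0.045436) = 0.848097

0.8481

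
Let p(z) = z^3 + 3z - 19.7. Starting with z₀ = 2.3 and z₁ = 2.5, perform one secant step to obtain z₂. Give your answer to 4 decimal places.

p(2.3) = -0.633000, p(2.5) = 3.425000
z₂ = 2.500000 − 3.425000·(2.500000 − 2.300000) / (3.425000 − (-0.633000)) = 2.500000 − (0.685000)/(4.058000) = 2.331198

2.3312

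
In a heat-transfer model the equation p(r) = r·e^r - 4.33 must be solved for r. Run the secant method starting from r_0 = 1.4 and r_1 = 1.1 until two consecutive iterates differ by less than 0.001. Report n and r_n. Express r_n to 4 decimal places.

n = 5, r_n = 1.2458

p(1.4) = 1.347280, p(1.1) = -1.025417
r_2 = 1.100000 − (-1.025417)·(-0.300000)/(-2.372697) = 1.229652;  |Δ| = 0.129652
p(1.229652) = -0.124541
r_3 = 1.229652 − (-0.124541)·(0.129652)/(0.900876) = 1.247576;  |Δ| = 0.017924
p(1.247576) = 0.013924
r_4 = 1.247576 − 0.013924·(0.017924)/(0.138465) = 1.245773;  |Δ| = 0.001802
p(1.245773) = -0.000163
r_5 = 1.245773 − (-0.000163)·(-0.001802)/(-0.014087) = 1.245794;  |Δ| = 0.000021
|r_5 − r_4| = 0.000021 < 0.001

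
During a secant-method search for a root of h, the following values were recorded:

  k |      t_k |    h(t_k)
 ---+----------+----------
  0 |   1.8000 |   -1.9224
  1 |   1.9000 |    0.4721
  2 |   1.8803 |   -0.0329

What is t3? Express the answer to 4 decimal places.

1.8816

t3 = 1.8803 − (-0.0329)·(1.8803 − 1.9000) / (-0.0329 − 0.4721)
   = 1.8803 − (0.000648)/(-0.505000) = 1.881583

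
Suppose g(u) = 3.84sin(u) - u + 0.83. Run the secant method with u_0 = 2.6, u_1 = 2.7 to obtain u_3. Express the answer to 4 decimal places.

g(2.6) = 0.209525, g(2.7) = -0.228861
u_2 = 2.700000 − (-0.228861)·(2.700000 − 2.600000) / (-0.228861 − 0.209525) = 2.700000 − (-0.022886)/(-0.438387) = 2.647795
g(2.647795) = 0.002264
u_3 = 2.647795 − 0.002264·(2.647795 − 2.700000) / (0.002264 − (-0.228861)) = 2.647795 − (-0.000118)/(0.231125) = 2.648306

2.6483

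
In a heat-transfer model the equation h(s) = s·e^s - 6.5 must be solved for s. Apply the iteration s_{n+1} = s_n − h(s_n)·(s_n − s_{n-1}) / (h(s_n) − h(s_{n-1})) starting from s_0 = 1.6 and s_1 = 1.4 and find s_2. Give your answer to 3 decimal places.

1.473

h(1.6) = 1.42485, h(1.4) = -0.82272
s_2 = 1.40000 − (-0.82272)·(1.40000 − 1.60000) / (-0.82272 − 1.42485) = 1.40000 − (0.16454)/(-2.24757) = 1.47321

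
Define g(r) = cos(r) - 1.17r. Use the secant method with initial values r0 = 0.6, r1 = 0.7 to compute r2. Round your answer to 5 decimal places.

g(0.6) = 0.1233356, g(0.7) = -0.0541578
r2 = 0.7000000 − (-0.0541578)·(0.7000000 − 0.6000000) / (-0.0541578 − 0.1233356) = 0.7000000 − (-0.0054158)/(-0.1774934) = 0.6694874

0.66949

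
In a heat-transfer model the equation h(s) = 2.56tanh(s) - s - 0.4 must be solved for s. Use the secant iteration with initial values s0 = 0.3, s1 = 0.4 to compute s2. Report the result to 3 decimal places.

0.264

h(0.3) = 0.04576, h(0.4) = 0.17267
s2 = 0.40000 − 0.17267·(0.40000 − 0.30000) / (0.17267 − 0.04576) = 0.40000 − (0.01727)/(0.12691) = 0.26394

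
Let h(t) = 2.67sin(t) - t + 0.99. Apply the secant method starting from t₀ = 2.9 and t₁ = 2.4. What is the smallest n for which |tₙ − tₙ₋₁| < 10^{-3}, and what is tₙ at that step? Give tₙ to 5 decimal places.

n = 4, tₙ = 2.52781

h(2.9) = -1.2712043, h(2.4) = 0.3934867
t₂ = 2.4000000 − 0.3934867·(-0.5000000)/(1.6646910) = 2.5181861;  |Δ| = 0.1181861
h(2.5181861) = 0.0305714
t₃ = 2.5181861 − 0.0305714·(0.1181861)/(-0.3629153) = 2.5281419;  |Δ| = 0.0099558
h(2.5281419) = -0.0010431
t₄ = 2.5281419 − (-0.0010431)·(0.0099558)/(-0.0316145) = 2.5278134;  |Δ| = 0.0003285
|t₄ − t₃| = 0.0003285 < 10^{-3}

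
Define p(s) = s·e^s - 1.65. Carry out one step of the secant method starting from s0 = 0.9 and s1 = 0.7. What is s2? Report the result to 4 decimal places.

p(0.9) = 0.563643, p(0.7) = -0.240373
s2 = 0.700000 − (-0.240373)·(0.700000 − 0.900000) / (-0.240373 − 0.563643) = 0.700000 − (0.048075)/(-0.804016) = 0.759793

0.7598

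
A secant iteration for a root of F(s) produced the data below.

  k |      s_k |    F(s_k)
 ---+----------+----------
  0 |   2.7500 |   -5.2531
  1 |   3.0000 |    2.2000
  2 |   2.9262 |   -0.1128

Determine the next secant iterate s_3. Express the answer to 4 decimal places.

2.9298

s_3 = 2.9262 − (-0.1128)·(2.9262 − 3.0000) / (-0.1128 − 2.2000)
   = 2.9262 − (0.008325)/(-2.312800) = 2.929799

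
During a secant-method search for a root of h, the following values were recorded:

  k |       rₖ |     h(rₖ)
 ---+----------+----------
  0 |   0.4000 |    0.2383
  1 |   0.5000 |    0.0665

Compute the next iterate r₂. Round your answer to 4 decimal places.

0.5387

r₂ = 0.5000 − 0.0665·(0.5000 − 0.4000) / (0.0665 − 0.2383)
   = 0.5000 − (0.006650)/(-0.171800) = 0.538708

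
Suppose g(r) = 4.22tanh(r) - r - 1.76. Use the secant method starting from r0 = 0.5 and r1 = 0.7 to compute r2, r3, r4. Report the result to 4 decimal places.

g(0.5) = -0.309866, g(0.7) = 0.090432
r2 = 0.700000 − 0.090432·(0.700000 − 0.500000) / (0.090432 − (-0.309866)) = 0.700000 − (0.018086)/(0.400298) = 0.654818
g(0.654818) = 0.011278
r3 = 0.654818 − 0.011278·(0.654818 − 0.700000) / (0.011278 − 0.090432) = 0.654818 − (-0.000510)/(-0.079154) = 0.648380
g(0.648380) = -0.000540
r4 = 0.648380 − (-0.000540)·(0.648380 − 0.654818) / (-0.000540 − 0.011278) = 0.648380 − (0.000003)/(-0.011818) = 0.648674

0.6548, 0.6484, 0.6487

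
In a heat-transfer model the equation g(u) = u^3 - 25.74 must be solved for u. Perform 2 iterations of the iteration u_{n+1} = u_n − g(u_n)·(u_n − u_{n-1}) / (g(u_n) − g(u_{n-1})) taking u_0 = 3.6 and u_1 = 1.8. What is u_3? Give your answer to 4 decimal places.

g(3.6) = 20.916000, g(1.8) = -19.908000
u_2 = 1.800000 − (-19.908000)·(1.800000 − 3.600000) / (-19.908000 − 20.916000) = 1.800000 − (35.834400)/(-40.824000) = 2.677778
g(2.677778) = -6.539011
u_3 = 2.677778 − (-6.539011)·(2.677778 − 1.800000) / (-6.539011 − (-19.908000)) = 2.677778 − (-5.739799)/(13.368989) = 3.107115

3.1071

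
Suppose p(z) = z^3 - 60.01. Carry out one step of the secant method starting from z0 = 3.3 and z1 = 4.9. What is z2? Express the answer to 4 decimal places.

3.7714

p(3.3) = -24.073000, p(4.9) = 57.639000
z2 = 4.900000 − 57.639000·(4.900000 − 3.300000) / (57.639000 − (-24.073000)) = 4.900000 − (92.222400)/(81.712000) = 3.771373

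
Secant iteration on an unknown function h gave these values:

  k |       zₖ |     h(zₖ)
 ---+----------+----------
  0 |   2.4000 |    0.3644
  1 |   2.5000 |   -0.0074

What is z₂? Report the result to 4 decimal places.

2.4980

z₂ = 2.5000 − (-0.0074)·(2.5000 − 2.4000) / (-0.0074 − 0.3644)
   = 2.5000 − (-0.000740)/(-0.371800) = 2.498010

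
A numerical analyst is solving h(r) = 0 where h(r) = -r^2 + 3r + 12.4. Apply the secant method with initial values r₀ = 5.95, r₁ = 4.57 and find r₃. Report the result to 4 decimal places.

h(5.95) = -5.152500, h(4.57) = 5.225100
r₂ = 4.570000 − 5.225100·(4.570000 − 5.950000) / (5.225100 − (-5.152500)) = 4.570000 − (-7.210638)/(10.377600) = 5.264827
h(5.264827) = 0.476077
r₃ = 5.264827 − 0.476077·(5.264827 − 4.570000) / (0.476077 − 5.225100) = 5.264827 − (0.330791)/(-4.749023) = 5.334482

5.3345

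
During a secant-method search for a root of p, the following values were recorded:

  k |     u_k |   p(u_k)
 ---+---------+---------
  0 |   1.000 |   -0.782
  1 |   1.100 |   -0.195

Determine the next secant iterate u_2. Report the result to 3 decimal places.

1.133

u_2 = 1.100 − (-0.195)·(1.100 − 1.000) / (-0.195 − (-0.782))
   = 1.100 − (-0.01950)/(0.58700) = 1.13322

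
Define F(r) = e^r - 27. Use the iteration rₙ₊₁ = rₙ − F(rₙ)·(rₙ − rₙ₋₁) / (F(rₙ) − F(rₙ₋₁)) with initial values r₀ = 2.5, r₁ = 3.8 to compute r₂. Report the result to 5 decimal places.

3.09236

F(2.5) = -14.8175060, F(3.8) = 17.7011845
r₂ = 3.8000000 − 17.7011845·(3.8000000 − 2.5000000) / (17.7011845 − (-14.8175060)) = 3.8000000 − (23.0115398)/(32.5186905) = 3.0923596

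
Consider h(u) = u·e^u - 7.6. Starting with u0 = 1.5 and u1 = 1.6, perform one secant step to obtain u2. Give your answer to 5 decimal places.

h(1.5) = -0.8774664, h(1.6) = 0.3248519
u2 = 1.6000000 − 0.3248519·(1.6000000 − 1.5000000) / (0.3248519 − (-0.8774664)) = 1.6000000 − (0.0324852)/(1.2023183) = 1.5729812

1.57298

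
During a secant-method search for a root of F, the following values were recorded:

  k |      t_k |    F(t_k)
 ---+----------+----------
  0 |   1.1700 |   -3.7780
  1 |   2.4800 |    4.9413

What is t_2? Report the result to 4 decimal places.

1.7376

t_2 = 2.4800 − 4.9413·(2.4800 − 1.1700) / (4.9413 − (-3.7780))
   = 2.4800 − (6.473103)/(8.719300) = 1.737612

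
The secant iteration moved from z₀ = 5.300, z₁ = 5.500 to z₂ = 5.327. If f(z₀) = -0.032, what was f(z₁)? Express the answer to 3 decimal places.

The secant line through (5.300, -0.032) and (5.500, f(z₁)) crosses zero at z₂ = 5.327.
So (5.300, -0.032), (5.500, f(z₁)), (5.327, 0) are collinear:
f(z₁) = -0.032 · (5.500 − 5.327) / (5.300 − 5.327) = -0.032 · (0.17300)/(-0.02700) = 0.20504

0.205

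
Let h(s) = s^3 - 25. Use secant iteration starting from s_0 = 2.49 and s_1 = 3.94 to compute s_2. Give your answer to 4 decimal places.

h(2.49) = -9.561751, h(3.94) = 36.162984
s_2 = 3.940000 − 36.162984·(3.940000 − 2.490000) / (36.162984 − (-9.561751)) = 3.940000 − (52.436327)/(45.724735) = 2.793217

2.7932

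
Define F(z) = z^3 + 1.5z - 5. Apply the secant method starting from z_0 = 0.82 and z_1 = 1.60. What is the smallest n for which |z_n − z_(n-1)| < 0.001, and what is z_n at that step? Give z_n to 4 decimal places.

n = 5, z_n = 1.4209

F(0.82) = -3.218632, F(1.60) = 1.496000
z_2 = 1.600000 − 1.496000·(0.780000)/(4.714632) = 1.352498;  |Δ| = 0.247502
F(1.352498) = -0.497194
z_3 = 1.352498 − (-0.497194)·(-0.247502)/(-1.993194) = 1.414236;  |Δ| = 0.061738
F(1.414236) = -0.050081
z_4 = 1.414236 − (-0.050081)·(0.061738)/(0.447113) = 1.421152;  |Δ| = 0.006915
F(1.421152) = 0.001988
z_5 = 1.421152 − 0.001988·(0.006915)/(0.052069) = 1.420888;  |Δ| = 0.000264
|z_5 − z_4| = 0.000264 < 0.001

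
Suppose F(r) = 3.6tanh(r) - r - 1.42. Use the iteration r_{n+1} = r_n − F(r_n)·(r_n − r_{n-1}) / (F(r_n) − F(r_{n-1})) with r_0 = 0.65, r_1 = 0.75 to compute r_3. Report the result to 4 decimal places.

0.6584

F(0.65) = -0.011988, F(0.75) = 0.116536
r_2 = 0.750000 − 0.116536·(0.750000 − 0.650000) / (0.116536 − (-0.011988)) = 0.750000 − (0.011654)/(0.128524) = 0.659328
F(0.659328) = 0.001169
r_3 = 0.659328 − 0.001169·(0.659328 − 0.750000) / (0.001169 − 0.116536) = 0.659328 − (-0.000106)/(-0.115367) = 0.658409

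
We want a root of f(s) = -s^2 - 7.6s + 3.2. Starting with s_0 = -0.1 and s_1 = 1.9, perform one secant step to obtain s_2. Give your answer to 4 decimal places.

f(-0.1) = 3.950000, f(1.9) = -14.850000
s_2 = 1.900000 − (-14.850000)·(1.900000 − (-0.100000)) / (-14.850000 − 3.950000) = 1.900000 − (-29.700000)/(-18.800000) = 0.320213

0.3202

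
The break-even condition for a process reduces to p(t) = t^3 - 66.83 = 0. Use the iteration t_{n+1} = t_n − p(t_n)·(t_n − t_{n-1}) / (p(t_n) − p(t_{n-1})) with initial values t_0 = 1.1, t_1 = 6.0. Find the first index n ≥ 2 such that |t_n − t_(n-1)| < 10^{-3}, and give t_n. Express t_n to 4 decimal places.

p(1.1) = -65.499000, p(6.0) = 149.170000
t_2 = 6.000000 − 149.170000·(4.900000)/(214.669000) = 2.595070;  |Δ| = 3.404930
p(2.595070) = -49.353799
t_3 = 2.595070 − (-49.353799)·(-3.404930)/(-198.523799) = 3.441549;  |Δ| = 0.846479
p(3.441549) = -26.067410
t_4 = 3.441549 − (-26.067410)·(0.846479)/(23.286389) = 4.389120;  |Δ| = 0.947572
p(4.389120) = 17.723664
t_5 = 4.389120 − 17.723664·(0.947572)/(43.791074) = 4.005607;  |Δ| = 0.383513
p(4.005607) = -2.560468
t_6 = 4.005607 − (-2.560468)·(-0.383513)/(-20.284132) = 4.054018;  |Δ| = 0.048411
p(4.054018) = -0.201951
t_7 = 4.054018 − (-0.201951)·(0.048411)/(2.358517) = 4.058163;  |Δ| = 0.004145
p(4.058163) = 0.002640
t_8 = 4.058163 − 0.002640·(0.004145)/(0.204591) = 4.058110;  |Δ| = 0.000053
|t_8 − t_7| = 0.000053 < 10^{-3}

n = 8, t_n = 4.0581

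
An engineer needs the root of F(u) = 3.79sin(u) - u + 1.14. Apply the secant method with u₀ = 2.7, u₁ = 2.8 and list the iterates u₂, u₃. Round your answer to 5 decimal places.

2.71328, 2.71347

F(2.7) = 0.0597697, F(2.8) = -0.3903949
u₂ = 2.8000000 − (-0.3903949)·(2.8000000 − 2.7000000) / (-0.3903949 − 0.0597697) = 2.8000000 − (-0.0390395)/(-0.4501647) = 2.7132773
F(2.7132773) = 0.0008572
u₃ = 2.7132773 − 0.0008572·(2.7132773 − 2.8000000) / (0.0008572 − (-0.3903949)) = 2.7132773 − (-0.0000743)/(0.3912521) = 2.7134673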